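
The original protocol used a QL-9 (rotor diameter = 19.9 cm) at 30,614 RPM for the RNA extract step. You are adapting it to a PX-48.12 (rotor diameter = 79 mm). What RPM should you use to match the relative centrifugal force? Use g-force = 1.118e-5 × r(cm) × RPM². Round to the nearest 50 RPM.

48600 RPM

Original rotor: r = 19.9 / 2 = 9.95 cm
RCF = 1.118 × 10⁻⁵ × r × N²
RCF_original = 1.118 × 10⁻⁵ × 9.95 × (30614)² = 1.118 × 10⁻⁵ × 9.95 × 937,216,996 ≈ 104,257 × g
Your rotor: r = 79 mm / 2 = 39.5 mm = 3.95 cm
104,257 = 1.118 × 10⁻⁵ × 3.95 × N²
N² = 104,257 / (4.4161 × 10⁻⁵) = 2,360,838,749
N ≈ √2,360,838,749 ≈ 48,588.5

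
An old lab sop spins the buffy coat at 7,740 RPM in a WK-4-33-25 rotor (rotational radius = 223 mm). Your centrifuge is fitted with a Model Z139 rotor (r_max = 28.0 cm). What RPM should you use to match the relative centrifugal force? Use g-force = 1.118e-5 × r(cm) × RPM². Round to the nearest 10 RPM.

Original rotor: r = 223 mm = 22.3 cm
RCF = 1.118 × 10⁻⁵ × r × N²
RCF_original = 1.118 × 10⁻⁵ × 22.3 × (7740)² = 1.118 × 10⁻⁵ × 22.3 × 59,907,600 ≈ 14,935.8 × g
14,935.8 = 1.118 × 10⁻⁵ × 28 × N²
N² = 14,935.8 / (31.304 × 10⁻⁵) = 47,712,113
N ≈ √47,712,113 ≈ 6,907.4

6910 RPM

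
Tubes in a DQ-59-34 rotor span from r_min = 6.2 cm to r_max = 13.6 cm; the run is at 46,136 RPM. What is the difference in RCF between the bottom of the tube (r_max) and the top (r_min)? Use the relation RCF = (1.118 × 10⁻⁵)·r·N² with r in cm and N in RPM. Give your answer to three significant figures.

ΔRCF = 1.118 × 10⁻⁵ × (r_max − r_min) × N² = 1.118 × 10⁻⁵ × 7.4 × 2,128,530,496 ≈ 176,097.6

176000 g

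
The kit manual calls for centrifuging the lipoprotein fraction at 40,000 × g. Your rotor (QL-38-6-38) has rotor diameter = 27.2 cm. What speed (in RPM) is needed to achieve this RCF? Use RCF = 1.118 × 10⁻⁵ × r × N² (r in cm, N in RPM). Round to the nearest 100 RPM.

N ≈ 16200 RPM

r = 27.2 / 2 = 13.6 cm
RCF = 1.118 × 10⁻⁵ × r × N²
40,000 = 1.118 × 10⁻⁵ × 13.6 × N²
N² = 40,000 / (15.2048 × 10⁻⁵) = 263,074,818
N ≈ √263,074,818 ≈ 16,219.6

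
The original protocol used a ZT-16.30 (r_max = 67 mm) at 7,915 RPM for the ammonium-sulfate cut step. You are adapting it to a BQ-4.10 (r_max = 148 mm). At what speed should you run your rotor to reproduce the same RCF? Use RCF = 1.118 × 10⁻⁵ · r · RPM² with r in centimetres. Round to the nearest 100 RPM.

Original rotor: r = 67 mm = 6.7 cm
RCF_original = 1.118 × 10⁻⁵ × 6.7 × (7915)² = 1.118 × 10⁻⁵ × 6.7 × 62,647,225 ≈ 4,692.7 × g
Your rotor: r = 148 mm = 14.8 cm
4,692.7 = 1.118 × 10⁻⁵ × 14.8 × N²
N² = 4,692.7 / (16.5464 × 10⁻⁵) = 28,360,852
N ≈ √28,360,852 ≈ 5,325.5

5300 RPM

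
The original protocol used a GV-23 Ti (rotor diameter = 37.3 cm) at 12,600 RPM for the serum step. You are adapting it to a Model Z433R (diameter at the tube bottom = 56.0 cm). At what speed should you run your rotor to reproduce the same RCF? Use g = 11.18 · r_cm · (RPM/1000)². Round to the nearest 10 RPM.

10280 RPM

Original rotor: r = 37.3 / 2 = 18.65 cm
RCF = 11.18 × r × (N/1000)²
RCF_original = 11.18 × 18.65 × (12.6)² = 11.18 × 18.65 × 158.76 ≈ 33,102.6 × g
Your rotor: r = 56.0 / 2 = 28 cm
33,102.6 = 11.18 × 28 × (N/1000)²
(N/1000)² = 33,102.6 / 313.04 = 105.7456
N = 1000 × √105.7456 ≈ 10,283.3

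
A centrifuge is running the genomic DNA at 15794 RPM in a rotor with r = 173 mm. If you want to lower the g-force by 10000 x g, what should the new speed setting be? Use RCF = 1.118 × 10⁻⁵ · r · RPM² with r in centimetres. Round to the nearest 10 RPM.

N₂ ≈ 14060 RPM

r = 173 mm = 17.3 cm
Current RCF = 1.118 × 10⁻⁵ × 17.3 × (15794)² = 1.118 × 10⁻⁵ × 17.3 × 249,450,436 ≈ 48,247.2 × g
Target RCF = 48,247.2 − 10,000 = 38,247.2 × g
N² = 38,247.2 / (19.3414 × 10⁻⁵) = 197,747,836
N ≈ √197,747,836 ≈ 14,062.3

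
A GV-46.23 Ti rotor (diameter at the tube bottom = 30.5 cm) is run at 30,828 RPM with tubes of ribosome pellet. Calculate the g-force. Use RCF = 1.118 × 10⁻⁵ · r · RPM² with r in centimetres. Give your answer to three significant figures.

r = 30.5 / 2 = 15.25 cm
RCF = 1.118 × 10⁻⁵ × r × N²
RCF = 1.118 × 10⁻⁵ × 15.25 × (30828)² = 1.118 × 10⁻⁵ × 15.25 × 950,365,584 ≈ 162,032.6 × g

162000 g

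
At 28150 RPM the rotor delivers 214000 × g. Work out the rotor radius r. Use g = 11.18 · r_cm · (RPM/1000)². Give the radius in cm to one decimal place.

24.2 cm

214000 = 11.18 × r × (28.15)²
r = 214000 / (11.18 × 792.4225) = 214000 / 8859.284 ≈ 24.155 cm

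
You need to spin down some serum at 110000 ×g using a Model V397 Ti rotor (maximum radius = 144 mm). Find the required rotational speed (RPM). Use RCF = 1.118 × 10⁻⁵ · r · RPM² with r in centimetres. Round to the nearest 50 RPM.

r = 144 mm = 14.4 cm
RCF = 1.118 × 10⁻⁵ × r × N²
110,000 = 1.118 × 10⁻⁵ × 14.4 × N²
N² = 110,000 / (16.0992 × 10⁻⁵) = 683,263,765
N ≈ √683,263,765 ≈ 26,139.3

N ≈ 26150 RPM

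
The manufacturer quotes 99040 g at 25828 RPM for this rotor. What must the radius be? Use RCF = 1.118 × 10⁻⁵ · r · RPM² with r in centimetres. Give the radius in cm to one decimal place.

99040 = 1.118 × 10⁻⁵ × r × (25828)²
r = 99040 / (1.118 × 10⁻⁵ × 667,085,584) = 99040 / 7458.017 ≈ 13.280 cm

r ≈ 13.3 cm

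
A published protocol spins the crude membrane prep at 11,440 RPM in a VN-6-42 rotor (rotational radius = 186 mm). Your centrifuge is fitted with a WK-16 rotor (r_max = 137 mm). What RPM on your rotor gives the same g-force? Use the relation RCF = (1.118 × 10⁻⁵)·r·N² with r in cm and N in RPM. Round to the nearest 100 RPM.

Original rotor: r = 186 mm = 18.6 cm
RCF_original = 1.118 × 10⁻⁵ × 18.6 × (11440)² = 1.118 × 10⁻⁵ × 18.6 × 130,873,600 ≈ 27,214.9 × g
Your rotor: r = 137 mm = 13.7 cm
27,214.9 = 1.118 × 10⁻⁵ × 13.7 × N²
N² = 27,214.9 / (15.3166 × 10⁻⁵) = 177,682,384
N ≈ √177,682,384 ≈ 13,329.8

13300 RPM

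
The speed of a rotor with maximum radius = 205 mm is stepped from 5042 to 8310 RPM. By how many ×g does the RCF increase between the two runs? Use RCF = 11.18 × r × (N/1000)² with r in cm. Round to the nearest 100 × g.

10000 ×g

r = 205 mm = 20.5 cm
RCF₁ = 11.18 × 20.5 × (5.042)² = 11.18 × 20.5 × 25.421764 ≈ 5,826.4 × g
RCF₂ = 11.18 × 20.5 × (8.31)² = 11.18 × 20.5 × 69.0561 ≈ 15,827 × g
Increase = 15,827 − 5,826.4 = 10,000.6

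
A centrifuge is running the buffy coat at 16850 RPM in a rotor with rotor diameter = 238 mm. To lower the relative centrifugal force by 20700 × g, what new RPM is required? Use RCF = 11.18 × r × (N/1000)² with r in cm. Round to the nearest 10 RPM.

r = 238 mm / 2 = 119 mm = 11.9 cm
Current RCF = 11.18 × 11.9 × (16.85)² = 11.18 × 11.9 × 283.9225 ≈ 37,773.6 × g
Target RCF = 37,773.6 − 20,700 = 17,073.6 × g
(N/1000)² = 17,073.6 / 133.042 = 128.3324
N = 1000 × √128.3324 ≈ 11,328.4

11330 RPM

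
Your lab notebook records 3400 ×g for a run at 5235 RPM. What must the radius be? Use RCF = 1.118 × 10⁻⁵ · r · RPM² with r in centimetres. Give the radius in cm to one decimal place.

3400 = 1.118 × 10⁻⁵ × r × (5235)²
r = 3400 / (1.118 × 10⁻⁵ × 27,405,225) = 3400 / 306.3904 ≈ 11.097 cm

r ≈ 11.1 cm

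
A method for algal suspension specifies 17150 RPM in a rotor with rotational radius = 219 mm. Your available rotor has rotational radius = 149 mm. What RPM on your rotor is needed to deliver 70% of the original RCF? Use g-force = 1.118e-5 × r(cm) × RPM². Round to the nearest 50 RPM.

17400 RPM

Original rotor: r = 219 mm = 21.9 cm
RCF_original = 1.118 × 10⁻⁵ × 21.9 × (17150)² = 1.118 × 10⁻⁵ × 21.9 × 294,122,500 ≈ 72,013.5 × g
Target RCF = 0.7 × 72,013.5 ≈ 50,409.4 × g
Your rotor: r = 149 mm = 14.9 cm
50,409.4 = 1.118 × 10⁻⁵ × 14.9 × N²
N² = 50,409.4 / (16.6582 × 10⁻⁵) = 302,610,126
N ≈ √302,610,126 ≈ 17,395.7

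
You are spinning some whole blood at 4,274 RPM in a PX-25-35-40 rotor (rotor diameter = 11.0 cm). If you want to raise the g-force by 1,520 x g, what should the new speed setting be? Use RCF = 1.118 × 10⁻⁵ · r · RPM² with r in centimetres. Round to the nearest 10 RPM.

r = 11.0 / 2 = 5.5 cm
Current RCF = 1.118 × 10⁻⁵ × 5.5 × (4274)² = 1.118 × 10⁻⁵ × 5.5 × 18,267,076 ≈ 1,123.2 × g
Target RCF = 1,123.2 + 1,520 = 2,643.2 × g
N² = 2,643.2 / (6.149 × 10⁻⁵) = 42,985,851
N ≈ √42,985,851 ≈ 6,556.4

N₂ ≈ 6560 RPM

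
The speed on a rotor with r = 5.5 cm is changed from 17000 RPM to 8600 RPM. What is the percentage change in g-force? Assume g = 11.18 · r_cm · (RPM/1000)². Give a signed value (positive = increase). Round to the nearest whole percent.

-74%

RCF ∝ N², so the ratio is (8600/17000)² = (0.505882)² = 0.2559.
Change = 0.2559 − 1 = -0.7441 → -74.4%.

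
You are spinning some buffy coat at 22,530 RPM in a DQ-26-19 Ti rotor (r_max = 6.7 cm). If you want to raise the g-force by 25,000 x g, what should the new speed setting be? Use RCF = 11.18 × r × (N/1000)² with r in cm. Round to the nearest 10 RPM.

≈ 29010 RPM

Current RCF = 11.18 × 6.7 × (22.53)² = 11.18 × 6.7 × 507.6009 ≈ 38,022.4 × g
Target RCF = 38,022.4 + 25,000 = 63,022.4 × g
(N/1000)² = 63,022.4 / 74.906 = 841.3532
N = 1000 × √841.3532 ≈ 29,006.1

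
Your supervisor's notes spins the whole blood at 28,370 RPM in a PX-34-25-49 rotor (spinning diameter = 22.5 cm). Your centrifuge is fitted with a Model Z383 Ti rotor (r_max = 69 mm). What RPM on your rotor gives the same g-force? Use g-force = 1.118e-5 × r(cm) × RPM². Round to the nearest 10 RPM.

Original rotor: r = 22.5 / 2 = 11.25 cm
RCF_original = 1.118 × 10⁻⁵ × 11.25 × (28370)² = 1.118 × 10⁻⁵ × 11.25 × 804,856,900 ≈ 101,230.9 × g
Your rotor: r = 69 mm = 6.9 cm
101,230.9 = 1.118 × 10⁻⁵ × 6.9 × N²
N² = 101,230.9 / (7.7142 × 10⁻⁵) = 1,312,266,988
N ≈ √1,312,266,988 ≈ 36,225.2

≈ 36230 RPM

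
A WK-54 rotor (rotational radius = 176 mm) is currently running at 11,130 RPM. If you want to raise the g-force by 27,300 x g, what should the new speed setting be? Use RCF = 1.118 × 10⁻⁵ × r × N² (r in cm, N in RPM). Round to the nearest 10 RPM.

r = 176 mm = 17.6 cm
Current RCF = 1.118 × 10⁻⁵ × 17.6 × (11130)² = 1.118 × 10⁻⁵ × 17.6 × 123,876,900 ≈ 24,375 × g
Target RCF = 24,375 + 27,300 = 51,675 × g
N² = 51,675 / (19.6768 × 10⁻⁵) = 262,618,922
N ≈ √262,618,922 ≈ 16,205.5

16210 RPM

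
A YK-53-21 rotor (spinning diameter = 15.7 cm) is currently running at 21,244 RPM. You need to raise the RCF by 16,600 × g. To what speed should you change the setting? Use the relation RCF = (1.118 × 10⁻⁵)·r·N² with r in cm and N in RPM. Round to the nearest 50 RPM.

≈ 25300 RPM

r = 15.7 / 2 = 7.85 cm
Current RCF = 1.118 × 10⁻⁵ × 7.85 × (21244)² = 1.118 × 10⁻⁵ × 7.85 × 451,307,536 ≈ 39,608.1 × g
Target RCF = 39,608.1 + 16,600 = 56,208.1 × g
N² = 56,208.1 / (8.7763 × 10⁻⁵) = 640,453,266
N ≈ √640,453,266 ≈ 25,307.2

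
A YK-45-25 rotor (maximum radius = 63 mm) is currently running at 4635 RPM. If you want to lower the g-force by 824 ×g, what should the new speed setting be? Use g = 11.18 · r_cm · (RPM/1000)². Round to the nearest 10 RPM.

N₂ ≈ 3130 RPM

r = 63 mm = 6.3 cm
Current RCF = 11.18 × 6.3 × (4.635)² = 11.18 × 6.3 × 21.483225 ≈ 1,513.1 × g
Target RCF = 1,513.1 − 824 = 689.1 × g
(N/1000)² = 689.1 / 70.434 = 9.783627
N = 1000 × √9.783627 ≈ 3,127.9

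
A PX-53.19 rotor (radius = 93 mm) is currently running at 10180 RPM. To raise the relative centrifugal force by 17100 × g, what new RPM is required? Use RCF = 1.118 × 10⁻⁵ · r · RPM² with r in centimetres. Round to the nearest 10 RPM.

r = 93 mm = 9.3 cm
Current RCF = 1.118 × 10⁻⁵ × 9.3 × (10180)² = 1.118 × 10⁻⁵ × 9.3 × 103,632,400 ≈ 10,775.1 × g
Target RCF = 10,775.1 + 17,100 = 27,875.1 × g
N² = 27,875.1 / (10.3974 × 10⁻⁵) = 268,096,832
N ≈ √268,096,832 ≈ 16,373.7

16370 RPM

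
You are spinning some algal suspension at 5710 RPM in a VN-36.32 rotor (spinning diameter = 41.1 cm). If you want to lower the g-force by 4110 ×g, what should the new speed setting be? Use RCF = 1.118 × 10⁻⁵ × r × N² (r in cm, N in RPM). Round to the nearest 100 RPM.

≈ 3800 RPM

r = 41.1 / 2 = 20.55 cm
Current RCF = 1.118 × 10⁻⁵ × 20.55 × (5710)² = 1.118 × 10⁻⁵ × 20.55 × 32,604,100 ≈ 7,490.8 × g
Target RCF = 7,490.8 − 4,110 = 3,380.8 × g
N² = 3,380.8 / (22.9749 × 10⁻⁵) = 14,715,189
N ≈ √14,715,189 ≈ 3,836.0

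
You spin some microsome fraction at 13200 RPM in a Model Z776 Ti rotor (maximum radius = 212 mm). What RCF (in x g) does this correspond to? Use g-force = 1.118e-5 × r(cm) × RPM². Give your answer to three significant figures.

≈ 41300 x g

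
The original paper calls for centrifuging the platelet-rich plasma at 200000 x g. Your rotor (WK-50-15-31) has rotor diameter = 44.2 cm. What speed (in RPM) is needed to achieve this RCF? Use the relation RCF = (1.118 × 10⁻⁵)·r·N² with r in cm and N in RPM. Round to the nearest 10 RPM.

r = 44.2 / 2 = 22.1 cm
200,000 = 1.118 × 10⁻⁵ × 22.1 × N²
N² = 200,000 / (24.7078 × 10⁻⁵) = 809,460,980
N ≈ √809,460,980 ≈ 28,451.0

N ≈ 28450 RPM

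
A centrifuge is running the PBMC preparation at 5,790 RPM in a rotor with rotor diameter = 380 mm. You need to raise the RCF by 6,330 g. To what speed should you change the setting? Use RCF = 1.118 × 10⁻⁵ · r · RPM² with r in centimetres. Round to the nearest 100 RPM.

r = 380 mm / 2 = 190 mm = 19 cm
Current RCF = 1.118 × 10⁻⁵ × 19 × (5790)² = 1.118 × 10⁻⁵ × 19 × 33,524,100 ≈ 7,121.2 × g
Target RCF = 7,121.2 + 6,330 = 13,451.2 × g
N² = 13,451.2 / (21.242 × 10⁻⁵) = 63,323,604
N ≈ √63,323,604 ≈ 7,957.6

N₂ ≈ 8000 RPM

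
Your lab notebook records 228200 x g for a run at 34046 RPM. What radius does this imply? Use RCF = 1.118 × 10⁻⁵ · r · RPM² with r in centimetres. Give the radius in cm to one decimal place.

RCF = 1.118 × 10⁻⁵ × r × N²
228200 = 1.118 × 10⁻⁵ × r × (34046)²
r = 228200 / (1.118 × 10⁻⁵ × 1,159,130,116) = 228200 / 12959.07 ≈ 17.609 cm

17.6 cm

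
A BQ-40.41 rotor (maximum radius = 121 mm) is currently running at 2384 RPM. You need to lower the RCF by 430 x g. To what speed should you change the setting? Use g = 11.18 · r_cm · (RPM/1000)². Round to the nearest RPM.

r = 121 mm = 12.1 cm
Current RCF = 11.18 × 12.1 × (2.384)² = 11.18 × 12.1 × 5.683456 ≈ 768.8 × g
Target RCF = 768.8 − 430 = 338.8 × g
(N/1000)² = 338.8 / 135.278 = 2.504472
N = 1000 × √2.504472 ≈ 1,582.6

N₂ ≈ 1583 RPM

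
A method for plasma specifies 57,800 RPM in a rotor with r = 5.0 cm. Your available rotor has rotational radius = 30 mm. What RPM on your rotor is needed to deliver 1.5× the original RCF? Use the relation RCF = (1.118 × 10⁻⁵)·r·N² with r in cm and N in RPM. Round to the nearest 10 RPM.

RCF_original = 1.118 × 10⁻⁵ × 5 × (57800)² = 1.118 × 10⁻⁵ × 5 × 3,340,840,000 ≈ 186,753 × g
Target RCF = 1.5 × 186,753 ≈ 280,129.5 × g
Your rotor: r = 30 mm = 3.0 cm
280,129.5 = 1.118 × 10⁻⁵ × 3 × N²
N² = 280,129.5 / (3.354 × 10⁻⁵) = 8,352,101,968
N ≈ √8,352,101,968 ≈ 91,389.8

≈ 91390 RPM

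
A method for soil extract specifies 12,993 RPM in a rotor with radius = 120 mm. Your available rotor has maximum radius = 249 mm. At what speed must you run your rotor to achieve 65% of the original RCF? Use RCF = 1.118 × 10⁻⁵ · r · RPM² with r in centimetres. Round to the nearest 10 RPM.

≈ 7270 RPM

Original rotor: r = 120 mm = 12.0 cm
RCF = 1.118 × 10⁻⁵ × r × N²
RCF_original = 1.118 × 10⁻⁵ × 12 × (12993)² = 1.118 × 10⁻⁵ × 12 × 168,818,049 ≈ 22,648.6 × g
Target RCF = 0.65 × 22,648.6 ≈ 14,721.6 × g
Your rotor: r = 249 mm = 24.9 cm
14,721.6 = 1.118 × 10⁻⁵ × 24.9 × N²
N² = 14,721.6 / (27.8382 × 10⁻⁵) = 52,882,729
N ≈ √52,882,729 ≈ 7,272.1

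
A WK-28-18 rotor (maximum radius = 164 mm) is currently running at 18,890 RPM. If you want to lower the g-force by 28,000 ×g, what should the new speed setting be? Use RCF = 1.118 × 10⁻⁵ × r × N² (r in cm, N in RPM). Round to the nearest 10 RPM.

r = 164 mm = 16.4 cm
Current RCF = 1.118 × 10⁻⁵ × 16.4 × (18890)² = 1.118 × 10⁻⁵ × 16.4 × 356,832,100 ≈ 65,425.9 × g
Target RCF = 65,425.9 − 28,000 = 37,425.9 × g
N² = 37,425.9 / (18.3352 × 10⁻⁵) = 204,120,490
N ≈ √204,120,490 ≈ 14,287.1

N₂ ≈ 14290 RPM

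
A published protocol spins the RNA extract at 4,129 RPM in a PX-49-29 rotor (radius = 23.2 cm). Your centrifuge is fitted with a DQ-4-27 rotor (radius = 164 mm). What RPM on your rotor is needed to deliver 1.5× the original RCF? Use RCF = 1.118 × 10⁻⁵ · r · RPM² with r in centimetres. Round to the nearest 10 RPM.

≈ 6010 RPM

RCF_original = 1.118 × 10⁻⁵ × 23.2 × (4129)² = 1.118 × 10⁻⁵ × 23.2 × 17,048,641 ≈ 4,422 × g
Target RCF = 1.5 × 4,422 ≈ 6,633 × g
Your rotor: r = 164 mm = 16.4 cm
6,633 = 1.118 × 10⁻⁵ × 16.4 × N²
N² = 6,633 / (18.3352 × 10⁻⁵) = 36,176,317
N ≈ √36,176,317 ≈ 6,014.7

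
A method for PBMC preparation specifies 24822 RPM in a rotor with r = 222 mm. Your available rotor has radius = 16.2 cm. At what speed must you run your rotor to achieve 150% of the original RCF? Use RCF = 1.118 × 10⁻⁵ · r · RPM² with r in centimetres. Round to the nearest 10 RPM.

Original rotor: r = 222 mm = 22.2 cm
RCF = 1.118 × 10⁻⁵ × r × N²
RCF_original = 1.118 × 10⁻⁵ × 22.2 × (24822)² = 1.118 × 10⁻⁵ × 22.2 × 616,131,684 ≈ 152,921.4 × g
Target RCF = 1.5 × 152,921.4 ≈ 229,382.1 × g
229,382.1 = 1.118 × 10⁻⁵ × 16.2 × N²
N² = 229,382.1 / (18.1116 × 10⁻⁵) = 1,266,492,745
N ≈ √1,266,492,745 ≈ 35,587.8

≈ 35590 RPM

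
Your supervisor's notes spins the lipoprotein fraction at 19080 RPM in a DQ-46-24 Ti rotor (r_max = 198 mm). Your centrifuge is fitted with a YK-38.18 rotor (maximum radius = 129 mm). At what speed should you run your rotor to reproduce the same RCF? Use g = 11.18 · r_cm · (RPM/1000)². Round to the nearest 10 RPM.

Original rotor: r = 198 mm = 19.8 cm
RCF = 11.18 × r × (N/1000)²
RCF_original = 11.18 × 19.8 × (19.08)² = 11.18 × 19.8 × 364.0464 ≈ 80,586.8 × g
Your rotor: r = 129 mm = 12.9 cm
80,586.8 = 11.18 × 12.9 × (N/1000)²
(N/1000)² = 80,586.8 / 144.222 = 558.7691
N = 1000 × √558.7691 ≈ 23,638.3

23640 RPM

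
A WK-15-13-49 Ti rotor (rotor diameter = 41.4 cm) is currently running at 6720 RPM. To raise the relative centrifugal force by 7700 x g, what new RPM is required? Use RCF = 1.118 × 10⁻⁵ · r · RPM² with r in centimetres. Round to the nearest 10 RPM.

N₂ ≈ 8860 RPM

r = 41.4 / 2 = 20.7 cm
Current RCF = 1.118 × 10⁻⁵ × 20.7 × (6720)² = 1.118 × 10⁻⁵ × 20.7 × 45,158,400 ≈ 10,450.8 × g
Target RCF = 10,450.8 + 7,700 = 18,150.8 × g
N² = 18,150.8 / (23.1426 × 10⁻⁵) = 78,430,254
N ≈ √78,430,254 ≈ 8,856.1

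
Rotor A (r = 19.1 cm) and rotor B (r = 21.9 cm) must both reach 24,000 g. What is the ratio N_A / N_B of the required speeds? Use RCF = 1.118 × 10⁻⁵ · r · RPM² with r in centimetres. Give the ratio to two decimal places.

At fixed RCF, N ∝ 1/√r, so N_A/N_B = √(r_B/r_A) = √(21.9/19.1) = √1.146597 = 1.0708.

1.07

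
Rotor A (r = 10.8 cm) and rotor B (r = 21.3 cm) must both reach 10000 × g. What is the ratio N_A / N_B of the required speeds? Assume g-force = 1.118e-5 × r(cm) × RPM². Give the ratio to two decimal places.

1.40

At fixed RCF, N ∝ 1/√r, so N_A/N_B = √(r_B/r_A) = √(21.3/10.8) = √1.972222 = 1.4044.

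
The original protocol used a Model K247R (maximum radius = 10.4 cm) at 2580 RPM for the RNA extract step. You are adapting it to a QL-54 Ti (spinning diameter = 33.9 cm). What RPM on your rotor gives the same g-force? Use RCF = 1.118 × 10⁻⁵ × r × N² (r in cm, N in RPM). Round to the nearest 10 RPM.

≈ 2020 RPM

RCF = 1.118 × 10⁻⁵ × r × N²
RCF_original = 1.118 × 10⁻⁵ × 10.4 × (2580)² = 1.118 × 10⁻⁵ × 10.4 × 6,656,400 ≈ 774 × g
Your rotor: r = 33.9 / 2 = 16.95 cm
774 = 1.118 × 10⁻⁵ × 16.95 × N²
N² = 774 / (18.9501 × 10⁻⁵) = 4,084,411
N ≈ √4,084,411 ≈ 2,021.0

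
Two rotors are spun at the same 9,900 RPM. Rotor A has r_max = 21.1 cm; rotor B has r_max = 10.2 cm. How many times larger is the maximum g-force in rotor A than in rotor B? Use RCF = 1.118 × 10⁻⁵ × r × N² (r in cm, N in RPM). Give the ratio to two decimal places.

2.07

At fixed N, RCF ∝ r, so RCF_A/RCF_B = r_A/r_B = 21.1 / 10.2 = 2.0686.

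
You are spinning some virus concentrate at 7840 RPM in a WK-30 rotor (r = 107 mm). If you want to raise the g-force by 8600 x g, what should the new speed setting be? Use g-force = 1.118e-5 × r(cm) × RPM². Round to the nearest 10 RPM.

11550 RPM

r = 107 mm = 10.7 cm
Current RCF = 1.118 × 10⁻⁵ × 10.7 × (7840)² = 1.118 × 10⁻⁵ × 10.7 × 61,465,600 ≈ 7,352.9 × g
Target RCF = 7,352.9 + 8,600 = 15,952.9 × g
N² = 15,952.9 / (11.9626 × 10⁻⁵) = 133,356,461
N ≈ √133,356,461 ≈ 11,548.0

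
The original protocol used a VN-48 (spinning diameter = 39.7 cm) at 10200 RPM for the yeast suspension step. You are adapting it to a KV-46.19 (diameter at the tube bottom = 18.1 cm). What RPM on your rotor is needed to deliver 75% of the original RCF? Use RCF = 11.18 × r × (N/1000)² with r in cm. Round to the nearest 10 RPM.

Original rotor: r = 39.7 / 2 = 19.85 cm
RCF_original = 11.18 × 19.85 × (10.2)² = 11.18 × 19.85 × 104.04 ≈ 23,088.9 × g
Target RCF = 0.75 × 23,088.9 ≈ 17,316.7 × g
Your rotor: r = 18.1 / 2 = 9.05 cm
17,316.7 = 11.18 × 9.05 × (N/1000)²
(N/1000)² = 17,316.7 / 101.179 = 171.1492
N = 1000 × √171.1492 ≈ 13,082.4

≈ 13080 RPM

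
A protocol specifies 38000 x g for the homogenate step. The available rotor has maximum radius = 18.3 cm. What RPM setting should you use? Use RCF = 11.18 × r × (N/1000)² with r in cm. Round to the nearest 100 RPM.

13600 RPM

38,000 = 11.18 × 18.3 × (N/1000)²
(N/1000)² = 38,000 / 204.594 = 185.7337
N = 1000 × √185.7337 ≈ 13,628.4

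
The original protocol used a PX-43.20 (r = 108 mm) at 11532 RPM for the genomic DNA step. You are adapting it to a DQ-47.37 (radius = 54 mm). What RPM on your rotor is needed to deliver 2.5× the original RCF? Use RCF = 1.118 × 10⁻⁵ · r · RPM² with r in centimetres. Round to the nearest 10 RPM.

≈ 25790 RPM

Original rotor: r = 108 mm = 10.8 cm
RCF_original = 1.118 × 10⁻⁵ × 10.8 × (11532)² = 1.118 × 10⁻⁵ × 10.8 × 132,987,024 ≈ 16,057.4 × g
Target RCF = 2.5 × 16,057.4 ≈ 40,143.5 × g
Your rotor: r = 54 mm = 5.4 cm
40,143.5 = 1.118 × 10⁻⁵ × 5.4 × N²
N² = 40,143.5 / (6.0372 × 10⁻⁵) = 664,935,732
N ≈ √664,935,732 ≈ 25,786.3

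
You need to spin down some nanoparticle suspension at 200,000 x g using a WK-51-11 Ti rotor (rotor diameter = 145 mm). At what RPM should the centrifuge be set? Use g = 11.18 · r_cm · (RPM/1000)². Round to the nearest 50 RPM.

N ≈ 49650 RPM

r = 145 mm / 2 = 72.5 mm = 7.25 cm
200,000 = 11.18 × 7.25 × (N/1000)²
(N/1000)² = 200,000 / 81.055 = 2467.46
N = 1000 × √2467.46 ≈ 49,673.5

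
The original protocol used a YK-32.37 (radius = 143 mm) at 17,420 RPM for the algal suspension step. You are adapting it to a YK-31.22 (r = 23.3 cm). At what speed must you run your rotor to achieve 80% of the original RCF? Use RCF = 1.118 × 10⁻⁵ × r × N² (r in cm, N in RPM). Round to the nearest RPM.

Original rotor: r = 143 mm = 14.3 cm
RCF = 1.118 × 10⁻⁵ × r × N²
RCF_original = 1.118 × 10⁻⁵ × 14.3 × (17420)² = 1.118 × 10⁻⁵ × 14.3 × 303,456,400 ≈ 48,514.8 × g
Target RCF = 0.8 × 48,514.8 ≈ 38,811.8 × g
38,811.8 = 1.118 × 10⁻⁵ × 23.3 × N²
N² = 38,811.8 / (26.0494 × 10⁻⁵) = 148,993,067
N ≈ √148,993,067 ≈ 12,206.3

≈ 12206 RPM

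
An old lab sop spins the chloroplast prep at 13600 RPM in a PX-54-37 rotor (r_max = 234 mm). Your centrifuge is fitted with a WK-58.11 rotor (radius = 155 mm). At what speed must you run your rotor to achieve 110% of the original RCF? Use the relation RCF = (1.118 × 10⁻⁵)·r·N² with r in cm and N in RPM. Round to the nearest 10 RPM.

17530 RPM

Original rotor: r = 234 mm = 23.4 cm
RCF = 1.118 × 10⁻⁵ × r × N²
RCF_original = 1.118 × 10⁻⁵ × 23.4 × (13600)² = 1.118 × 10⁻⁵ × 23.4 × 184,960,000 ≈ 48,387.8 × g
Target RCF = 1.1 × 48,387.8 ≈ 53,226.6 × g
Your rotor: r = 155 mm = 15.5 cm
53,226.6 = 1.118 × 10⁻⁵ × 15.5 × N²
N² = 53,226.6 / (17.329 × 10⁻⁵) = 307,153,327
N ≈ √307,153,327 ≈ 17,525.8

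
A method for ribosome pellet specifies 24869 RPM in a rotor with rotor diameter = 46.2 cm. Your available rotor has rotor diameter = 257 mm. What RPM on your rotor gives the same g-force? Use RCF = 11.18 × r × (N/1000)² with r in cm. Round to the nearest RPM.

Original rotor: r = 46.2 / 2 = 23.1 cm
RCF = 11.18 × r × (N/1000)²
RCF_original = 11.18 × 23.1 × (24.869)² = 11.18 × 23.1 × 618.467161 ≈ 159,724.1 × g
Your rotor: r = 257 mm / 2 = 128.5 mm = 12.85 cm
159,724.1 = 11.18 × 12.85 × (N/1000)²
(N/1000)² = 159,724.1 / 143.663 = 1111.797
N = 1000 × √1111.797 ≈ 33,343.6

≈ 33344 RPM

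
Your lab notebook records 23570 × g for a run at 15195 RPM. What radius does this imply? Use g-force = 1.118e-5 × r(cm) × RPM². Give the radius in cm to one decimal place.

RCF = 1.118 × 10⁻⁵ × r × N²
23570 = 1.118 × 10⁻⁵ × r × (15195)²
r = 23570 / (1.118 × 10⁻⁵ × 230,888,025) = 23570 / 2581.328 ≈ 9.131 cm

9.1 cm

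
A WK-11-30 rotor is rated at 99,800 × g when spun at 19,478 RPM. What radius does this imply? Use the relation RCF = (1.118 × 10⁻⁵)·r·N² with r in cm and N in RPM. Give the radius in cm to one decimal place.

RCF = 1.118 × 10⁻⁵ × r × N²
99800 = 1.118 × 10⁻⁵ × r × (19478)²
r = 99800 / (1.118 × 10⁻⁵ × 379,392,484) = 99800 / 4241.608 ≈ 23.529 cm

≈ 23.5 cm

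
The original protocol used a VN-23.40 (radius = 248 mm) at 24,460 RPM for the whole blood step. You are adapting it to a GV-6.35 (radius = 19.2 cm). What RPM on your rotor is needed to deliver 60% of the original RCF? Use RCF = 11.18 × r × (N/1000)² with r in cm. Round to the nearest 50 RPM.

Original rotor: r = 248 mm = 24.8 cm
RCF = 11.18 × r × (N/1000)²
RCF_original = 11.18 × 24.8 × (24.46)² = 11.18 × 24.8 × 598.2916 ≈ 165,884.7 × g
Target RCF = 0.6 × 165,884.7 ≈ 99,530.8 × g
99,530.8 = 11.18 × 19.2 × (N/1000)²
(N/1000)² = 99,530.8 / 214.656 = 463.6758
N = 1000 × √463.6758 ≈ 21,533.1

≈ 21550 RPM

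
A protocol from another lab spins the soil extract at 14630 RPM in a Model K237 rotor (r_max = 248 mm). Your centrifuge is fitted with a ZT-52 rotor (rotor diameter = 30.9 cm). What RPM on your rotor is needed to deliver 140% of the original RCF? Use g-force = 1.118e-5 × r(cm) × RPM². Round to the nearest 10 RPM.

Original rotor: r = 248 mm = 24.8 cm
RCF = 1.118 × 10⁻⁵ × r × N²
RCF_original = 1.118 × 10⁻⁵ × 24.8 × (14630)² = 1.118 × 10⁻⁵ × 24.8 × 214,036,900 ≈ 59,344.7 × g
Target RCF = 1.4 × 59,344.7 ≈ 83,082.6 × g
Your rotor: r = 30.9 / 2 = 15.45 cm
83,082.6 = 1.118 × 10⁻⁵ × 15.45 × N²
N² = 83,082.6 / (17.2731 × 10⁻⁵) = 480,994,147
N ≈ √480,994,147 ≈ 21,931.6

≈ 21930 RPM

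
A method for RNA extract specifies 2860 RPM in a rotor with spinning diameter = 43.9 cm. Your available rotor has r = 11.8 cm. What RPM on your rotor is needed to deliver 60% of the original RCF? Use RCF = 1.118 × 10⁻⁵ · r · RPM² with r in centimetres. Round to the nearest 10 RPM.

3020 RPM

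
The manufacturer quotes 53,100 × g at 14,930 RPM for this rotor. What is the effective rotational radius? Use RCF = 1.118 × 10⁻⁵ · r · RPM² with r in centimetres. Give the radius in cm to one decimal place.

53100 = 1.118 × 10⁻⁵ × r × (14930)²
r = 53100 / (1.118 × 10⁻⁵ × 222,904,900) = 53100 / 2492.077 ≈ 21.308 cm

≈ 21.3 cm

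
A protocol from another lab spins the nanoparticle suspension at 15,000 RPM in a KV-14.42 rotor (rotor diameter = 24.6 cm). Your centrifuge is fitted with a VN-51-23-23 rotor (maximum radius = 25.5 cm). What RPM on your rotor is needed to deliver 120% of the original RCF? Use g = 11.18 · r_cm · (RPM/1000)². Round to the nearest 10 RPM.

Original rotor: r = 24.6 / 2 = 12.3 cm
RCF = 11.18 × r × (N/1000)²
RCF_original = 11.18 × 12.3 × (15)² = 11.18 × 12.3 × 225 ≈ 30,940.7 × g
Target RCF = 1.2 × 30,940.7 ≈ 37,128.8 × g
37,128.8 = 11.18 × 25.5 × (N/1000)²
(N/1000)² = 37,128.8 / 285.09 = 130.2354
N = 1000 × √130.2354 ≈ 11,412.1

11410 RPM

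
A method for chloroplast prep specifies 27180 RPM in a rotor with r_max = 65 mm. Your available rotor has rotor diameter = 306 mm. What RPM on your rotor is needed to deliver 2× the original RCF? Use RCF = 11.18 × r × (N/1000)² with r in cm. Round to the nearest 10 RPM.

25050 RPM

Original rotor: r = 65 mm = 6.5 cm
RCF_original = 11.18 × 6.5 × (27.18)² = 11.18 × 6.5 × 738.7524 ≈ 53,685.1 × g
Target RCF = 2 × 53,685.1 ≈ 107,370.2 × g
Your rotor: r = 306 mm / 2 = 153 mm = 15.3 cm
107,370.2 = 11.18 × 15.3 × (N/1000)²
(N/1000)² = 107,370.2 / 171.054 = 627.6977
N = 1000 × √627.6977 ≈ 25,053.9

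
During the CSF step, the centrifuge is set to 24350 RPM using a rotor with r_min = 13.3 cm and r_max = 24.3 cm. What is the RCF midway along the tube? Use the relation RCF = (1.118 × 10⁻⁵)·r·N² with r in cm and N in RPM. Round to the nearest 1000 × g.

r_avg = (13.3 + 24.3) / 2 = 18.8 cm
RCF = 1.118 × 10⁻⁵ × 18.8 × (24350)² = 1.118 × 10⁻⁵ × 18.8 × 592,922,500 ≈ 124,622.8 × g

RCF ≈ 125000 x g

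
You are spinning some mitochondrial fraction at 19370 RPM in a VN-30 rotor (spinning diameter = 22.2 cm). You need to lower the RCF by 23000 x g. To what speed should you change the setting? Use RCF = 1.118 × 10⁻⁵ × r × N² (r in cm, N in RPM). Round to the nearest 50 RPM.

N₂ ≈ 13800 RPM

r = 22.2 / 2 = 11.1 cm
Current RCF = 1.118 × 10⁻⁵ × 11.1 × (19370)² = 1.118 × 10⁻⁵ × 11.1 × 375,196,900 ≈ 46,561.2 × g
Target RCF = 46,561.2 − 23,000 = 23,561.2 × g
N² = 23,561.2 / (12.4098 × 10⁻⁵) = 189,859,627
N ≈ √189,859,627 ≈ 13,779.0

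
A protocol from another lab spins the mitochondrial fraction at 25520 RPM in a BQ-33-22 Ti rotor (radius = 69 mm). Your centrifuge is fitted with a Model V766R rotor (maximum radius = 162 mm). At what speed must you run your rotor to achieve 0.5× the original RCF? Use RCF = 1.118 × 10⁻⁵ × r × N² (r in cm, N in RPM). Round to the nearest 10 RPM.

≈ 11780 RPM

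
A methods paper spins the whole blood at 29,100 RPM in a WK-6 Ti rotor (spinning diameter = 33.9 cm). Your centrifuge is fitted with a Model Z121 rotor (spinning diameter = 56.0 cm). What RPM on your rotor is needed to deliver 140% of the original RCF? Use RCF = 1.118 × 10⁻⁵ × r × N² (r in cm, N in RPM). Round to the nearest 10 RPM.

≈ 26790 RPM

Original rotor: r = 33.9 / 2 = 16.95 cm
RCF_original = 1.118 × 10⁻⁵ × 16.95 × (29100)² = 1.118 × 10⁻⁵ × 16.95 × 846,810,000 ≈ 160,471.3 × g
Target RCF = 1.4 × 160,471.3 ≈ 224,659.8 × g
Your rotor: r = 56.0 / 2 = 28 cm
224,659.8 = 1.118 × 10⁻⁵ × 28 × N²
N² = 224,659.8 / (31.304 × 10⁻⁵) = 717,671,224
N ≈ √717,671,224 ≈ 26,789.4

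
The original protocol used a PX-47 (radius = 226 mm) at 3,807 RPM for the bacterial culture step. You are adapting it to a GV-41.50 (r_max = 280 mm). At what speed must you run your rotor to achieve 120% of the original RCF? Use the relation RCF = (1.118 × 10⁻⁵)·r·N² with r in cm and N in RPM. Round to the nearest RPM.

Original rotor: r = 226 mm = 22.6 cm
RCF_original = 1.118 × 10⁻⁵ × 22.6 × (3807)² = 1.118 × 10⁻⁵ × 22.6 × 14,493,249 ≈ 3,662 × g
Target RCF = 1.2 × 3,662 ≈ 4,394.4 × g
Your rotor: r = 280 mm = 28.0 cm
4,394.4 = 1.118 × 10⁻⁵ × 28 × N²
N² = 4,394.4 / (31.304 × 10⁻⁵) = 14,037,823
N ≈ √14,037,823 ≈ 3,746.7

3747 RPM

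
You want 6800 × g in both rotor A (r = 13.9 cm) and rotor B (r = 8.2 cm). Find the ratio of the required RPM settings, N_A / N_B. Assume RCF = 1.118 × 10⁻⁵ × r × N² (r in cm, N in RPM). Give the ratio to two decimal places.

0.77

At fixed RCF, N ∝ 1/√r, so N_A/N_B = √(r_B/r_A) = √(8.2/13.9) = √0.589928 = 0.7681.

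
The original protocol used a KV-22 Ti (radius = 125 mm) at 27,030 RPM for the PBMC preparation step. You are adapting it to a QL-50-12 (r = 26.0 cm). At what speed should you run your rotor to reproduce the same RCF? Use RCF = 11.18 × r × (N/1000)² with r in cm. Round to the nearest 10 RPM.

18740 RPM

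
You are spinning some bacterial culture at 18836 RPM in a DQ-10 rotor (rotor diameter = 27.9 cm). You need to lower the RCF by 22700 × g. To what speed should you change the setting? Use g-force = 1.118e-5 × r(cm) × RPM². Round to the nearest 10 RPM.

≈ 14470 RPM

r = 27.9 / 2 = 13.95 cm
Current RCF = 1.118 × 10⁻⁵ × 13.95 × (18836)² = 1.118 × 10⁻⁵ × 13.95 × 354,794,896 ≈ 55,334.2 × g
Target RCF = 55,334.2 − 22,700 = 32,634.2 × g
N² = 32,634.2 / (15.5961 × 10⁻⁵) = 209,245,901
N ≈ √209,245,901 ≈ 14,465.3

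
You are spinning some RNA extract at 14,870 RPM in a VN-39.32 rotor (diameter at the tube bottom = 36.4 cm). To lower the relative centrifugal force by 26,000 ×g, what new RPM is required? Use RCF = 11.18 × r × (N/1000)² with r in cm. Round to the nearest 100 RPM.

9700 RPM

r = 36.4 / 2 = 18.2 cm
Current RCF = 11.18 × 18.2 × (14.87)² = 11.18 × 18.2 × 221.1169 ≈ 44,992 × g
Target RCF = 44,992 − 26,000 = 18,992 × g
(N/1000)² = 18,992 / 203.476 = 93.33779
N = 1000 × √93.33779 ≈ 9,661.1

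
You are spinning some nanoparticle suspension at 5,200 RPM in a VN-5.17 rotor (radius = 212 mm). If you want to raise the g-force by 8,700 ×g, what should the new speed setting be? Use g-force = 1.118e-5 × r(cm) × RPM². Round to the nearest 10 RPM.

7980 RPM

r = 212 mm = 21.2 cm
Current RCF = 1.118 × 10⁻⁵ × 21.2 × (5200)² = 1.118 × 10⁻⁵ × 21.2 × 27,040,000 ≈ 6,408.9 × g
Target RCF = 6,408.9 + 8,700 = 15,108.9 × g
N² = 15,108.9 / (23.7016 × 10⁻⁵) = 63,746,329
N ≈ √63,746,329 ≈ 7,984.1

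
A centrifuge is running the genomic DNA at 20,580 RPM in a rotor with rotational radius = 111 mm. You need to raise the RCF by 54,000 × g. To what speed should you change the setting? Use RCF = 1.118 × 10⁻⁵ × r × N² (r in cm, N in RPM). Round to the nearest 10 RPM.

≈ 29300 RPM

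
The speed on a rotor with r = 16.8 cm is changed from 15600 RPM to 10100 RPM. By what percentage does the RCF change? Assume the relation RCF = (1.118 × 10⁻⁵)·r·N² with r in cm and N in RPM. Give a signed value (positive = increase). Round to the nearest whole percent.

RCF ∝ N², so the ratio is (10100/15600)² = (0.647436)² = 0.4192.
Change = 0.4192 − 1 = -0.5808 → -58.1%.

-58%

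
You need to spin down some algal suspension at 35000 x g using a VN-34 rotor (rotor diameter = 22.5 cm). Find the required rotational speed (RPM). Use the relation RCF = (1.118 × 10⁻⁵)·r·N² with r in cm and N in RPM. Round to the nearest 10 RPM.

≈ 16680 RPM

r = 22.5 / 2 = 11.25 cm
RCF = 1.118 × 10⁻⁵ × r × N²
35,000 = 1.118 × 10⁻⁵ × 11.25 × N²
N² = 35,000 / (12.5775 × 10⁻⁵) = 278,274,697
N ≈ √278,274,697 ≈ 16,681.6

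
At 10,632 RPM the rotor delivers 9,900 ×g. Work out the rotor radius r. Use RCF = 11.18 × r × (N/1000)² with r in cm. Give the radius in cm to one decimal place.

7.8 cm

RCF = 11.18 × r × (N/1000)²
9900 = 11.18 × r × (10.632)²
r = 9900 / (11.18 × 113.039424) = 9900 / 1263.781 ≈ 7.834 cm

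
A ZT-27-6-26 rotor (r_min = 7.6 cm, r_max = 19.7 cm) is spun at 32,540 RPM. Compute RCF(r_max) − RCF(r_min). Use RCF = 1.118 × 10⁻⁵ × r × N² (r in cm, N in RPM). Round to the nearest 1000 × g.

≈ 143000 g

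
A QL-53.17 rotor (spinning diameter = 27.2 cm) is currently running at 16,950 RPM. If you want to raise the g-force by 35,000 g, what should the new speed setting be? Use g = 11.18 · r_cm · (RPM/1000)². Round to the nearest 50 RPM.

r = 27.2 / 2 = 13.6 cm
Current RCF = 11.18 × 13.6 × (16.95)² = 11.18 × 13.6 × 287.3025 ≈ 43,683.8 × g
Target RCF = 43,683.8 + 35,000 = 78,683.8 × g
(N/1000)² = 78,683.8 / 152.048 = 517.4932
N = 1000 × √517.4932 ≈ 22,748.5

≈ 22750 RPM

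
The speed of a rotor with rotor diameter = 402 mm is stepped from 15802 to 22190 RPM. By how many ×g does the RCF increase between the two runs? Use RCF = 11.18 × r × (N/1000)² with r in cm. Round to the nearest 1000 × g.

r = 402 mm / 2 = 201 mm = 20.1 cm
RCF₁ = 11.18 × 20.1 × (15.802)² = 11.18 × 20.1 × 249.703204 ≈ 56,112.8 × g
RCF₂ = 11.18 × 20.1 × (22.19)² = 11.18 × 20.1 × 492.3961 ≈ 110,650.3 × g
Increase = 110,650.3 − 56,112.8 = 54,537.5

55000 ×g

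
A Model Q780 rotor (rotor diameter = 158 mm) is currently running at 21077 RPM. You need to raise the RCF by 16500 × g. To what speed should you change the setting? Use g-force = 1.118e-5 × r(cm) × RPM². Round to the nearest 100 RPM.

≈ 25100 RPM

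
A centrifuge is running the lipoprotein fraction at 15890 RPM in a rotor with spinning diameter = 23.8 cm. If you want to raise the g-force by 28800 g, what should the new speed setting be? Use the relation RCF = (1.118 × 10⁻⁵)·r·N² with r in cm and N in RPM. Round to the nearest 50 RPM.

r = 23.8 / 2 = 11.9 cm
Current RCF = 1.118 × 10⁻⁵ × 11.9 × (15890)² = 1.118 × 10⁻⁵ × 11.9 × 252,492,100 ≈ 33,592.1 × g
Target RCF = 33,592.1 + 28,800 = 62,392.1 × g
N² = 62,392.1 / (13.3042 × 10⁻⁵) = 468,965,439
N ≈ √468,965,439 ≈ 21,655.6

N₂ ≈ 21650 RPM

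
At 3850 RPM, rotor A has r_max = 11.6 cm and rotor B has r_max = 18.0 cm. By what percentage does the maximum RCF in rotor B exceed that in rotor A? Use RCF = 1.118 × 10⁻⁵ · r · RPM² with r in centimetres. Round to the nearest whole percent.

55%

At equal RPM, RCF scales linearly with r: ratio = 18.0 / 11.6 = 1.5517.
So rotor B delivers 55.2% more g-force.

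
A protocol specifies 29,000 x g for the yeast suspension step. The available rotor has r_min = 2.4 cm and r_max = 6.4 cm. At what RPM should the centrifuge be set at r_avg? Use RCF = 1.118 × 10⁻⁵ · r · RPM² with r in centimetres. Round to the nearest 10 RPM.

24280 RPM

r_avg = (2.4 + 6.4) / 2 = 4.4 cm
RCF = 1.118 × 10⁻⁵ × r × N²
29,000 = 1.118 × 10⁻⁵ × 4.4 × N²
N² = 29,000 / (4.9192 × 10⁻⁵) = 589,526,752
N ≈ √589,526,752 ≈ 24,280.2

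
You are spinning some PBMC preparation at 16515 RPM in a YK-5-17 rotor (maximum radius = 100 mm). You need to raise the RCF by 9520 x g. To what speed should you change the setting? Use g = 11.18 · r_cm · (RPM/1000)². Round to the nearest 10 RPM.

r = 100 mm = 10.0 cm
Current RCF = 11.18 × 10 × (16.515)² = 11.18 × 10 × 272.745225 ≈ 30,492.9 × g
Target RCF = 30,492.9 + 9,520 = 40,012.9 × g
(N/1000)² = 40,012.9 / 111.8 = 357.8971
N = 1000 × √357.8971 ≈ 18,918.2

18920 RPM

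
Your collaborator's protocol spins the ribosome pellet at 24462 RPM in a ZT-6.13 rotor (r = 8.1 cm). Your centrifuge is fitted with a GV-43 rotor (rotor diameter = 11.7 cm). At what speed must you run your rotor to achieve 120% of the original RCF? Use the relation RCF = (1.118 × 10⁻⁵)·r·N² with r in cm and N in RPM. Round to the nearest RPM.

≈ 31532 RPM

RCF_original = 1.118 × 10⁻⁵ × 8.1 × (24462)² = 1.118 × 10⁻⁵ × 8.1 × 598,389,444 ≈ 54,189 × g
Target RCF = 1.2 × 54,189 ≈ 65,026.8 × g
Your rotor: r = 11.7 / 2 = 5.85 cm
65,026.8 = 1.118 × 10⁻⁵ × 5.85 × N²
N² = 65,026.8 / (6.5403 × 10⁻⁵) = 994,247,970
N ≈ √994,247,970 ≈ 31,531.7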